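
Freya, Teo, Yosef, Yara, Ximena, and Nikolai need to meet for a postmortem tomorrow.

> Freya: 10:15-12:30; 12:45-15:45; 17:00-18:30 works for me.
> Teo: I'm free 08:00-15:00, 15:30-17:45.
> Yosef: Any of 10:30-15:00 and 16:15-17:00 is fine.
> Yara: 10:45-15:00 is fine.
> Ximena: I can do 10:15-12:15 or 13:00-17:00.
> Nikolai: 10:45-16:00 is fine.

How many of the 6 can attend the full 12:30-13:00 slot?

4

Teo, Yosef, Yara, and Nikolai can make the full 12:30-13:00 slot — that's 4.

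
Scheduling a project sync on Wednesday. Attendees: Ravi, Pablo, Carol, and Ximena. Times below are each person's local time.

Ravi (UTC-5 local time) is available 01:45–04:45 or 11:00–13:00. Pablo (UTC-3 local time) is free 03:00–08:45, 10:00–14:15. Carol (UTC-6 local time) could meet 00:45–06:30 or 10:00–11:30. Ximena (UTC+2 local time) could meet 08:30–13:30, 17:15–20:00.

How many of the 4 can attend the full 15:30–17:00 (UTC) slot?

2

Ravi in UTC: 06:45-09:45, 16:00-18:00 (add 5h to convert from UTC-5).
Pablo in UTC: 06:00-11:45, 13:00-17:15 (add 3h to convert from UTC-3).
Carol in UTC: 06:45-12:30, 16:00-17:30 (add 6h to convert from UTC-6).
Ximena in UTC: 06:30-11:30, 15:15-18:00 (subtract 2h to convert from UTC+2).
Pablo and Ximena can make the full 15:30-17:00 slot — that's 2.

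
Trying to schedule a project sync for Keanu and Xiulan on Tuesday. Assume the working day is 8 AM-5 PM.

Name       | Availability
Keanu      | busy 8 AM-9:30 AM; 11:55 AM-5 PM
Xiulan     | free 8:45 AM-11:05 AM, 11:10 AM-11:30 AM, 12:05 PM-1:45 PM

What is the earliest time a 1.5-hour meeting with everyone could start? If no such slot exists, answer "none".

09:30

Keanu free: 09:30-11:55 (invert busy blocks within the working day).
Xiulan free: 08:45-11:05, 11:10-11:30, 12:05-13:45.
Keanu ∩ Xiulan: 09:30-11:05, 11:10-11:30.
The first common window of at least 90 minutes is 09:30-11:05, so the earliest start is 09:30.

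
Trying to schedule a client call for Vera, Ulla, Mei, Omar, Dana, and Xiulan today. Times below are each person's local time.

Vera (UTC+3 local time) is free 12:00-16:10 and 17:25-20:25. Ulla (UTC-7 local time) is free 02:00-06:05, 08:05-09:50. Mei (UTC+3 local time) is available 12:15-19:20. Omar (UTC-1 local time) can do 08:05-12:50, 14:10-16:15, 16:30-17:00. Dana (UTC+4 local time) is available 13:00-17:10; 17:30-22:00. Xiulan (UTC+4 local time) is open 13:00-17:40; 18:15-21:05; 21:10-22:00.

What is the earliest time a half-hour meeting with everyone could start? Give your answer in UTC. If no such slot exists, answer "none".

09:15

Vera in UTC: 09:00-13:10, 14:25-17:25 (subtract 3h to convert from UTC+3).
Ulla in UTC: 09:00-13:05, 15:05-16:50 (add 7h to convert from UTC-7).
Mei in UTC: 09:15-16:20 (subtract 3h to convert from UTC+3).
Omar in UTC: 09:05-13:50, 15:10-17:15, 17:30-18:00 (add 1h to convert from UTC-1).
Dana in UTC: 09:00-13:10, 13:30-18:00 (subtract 4h to convert from UTC+4).
Xiulan in UTC: 09:00-13:40, 14:15-17:05, 17:10-18:00 (subtract 4h to convert from UTC+4).
Vera ∩ Ulla: 09:00-13:05, 15:05-16:50.
Vera ∩ Ulla ∩ Mei: 09:15-13:05, 15:05-16:20.
Vera ∩ Ulla ∩ Mei ∩ Omar: 09:15-13:05, 15:10-16:20.
Vera ∩ Ulla ∩ Mei ∩ Omar ∩ Dana: 09:15-13:05, 15:10-16:20.
Vera ∩ Ulla ∩ Mei ∩ Omar ∩ Dana ∩ Xiulan: 09:15-13:05, 15:10-16:20.
Those are the intersection windows.
The first common window of at least 30 minutes is 09:15-13:05, so the earliest start is 09:15.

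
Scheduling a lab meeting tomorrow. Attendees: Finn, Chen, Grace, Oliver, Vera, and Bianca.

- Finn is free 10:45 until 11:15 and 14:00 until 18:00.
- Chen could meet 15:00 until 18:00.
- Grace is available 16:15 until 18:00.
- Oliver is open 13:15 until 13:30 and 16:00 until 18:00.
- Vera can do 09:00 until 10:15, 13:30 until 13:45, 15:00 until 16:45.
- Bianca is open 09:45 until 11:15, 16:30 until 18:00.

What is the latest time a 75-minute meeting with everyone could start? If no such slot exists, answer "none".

Finn ∩ Chen: 15:00-18:00.
Finn ∩ Chen ∩ Grace: 16:15-18:00.
Finn ∩ Chen ∩ Grace ∩ Oliver: 16:15-18:00.
Finn ∩ Chen ∩ Grace ∩ Oliver ∩ Vera: 16:15-16:45.
Finn ∩ Chen ∩ Grace ∩ Oliver ∩ Vera ∩ Bianca: 16:30-16:45.
No common window is at least 75 minutes long.

none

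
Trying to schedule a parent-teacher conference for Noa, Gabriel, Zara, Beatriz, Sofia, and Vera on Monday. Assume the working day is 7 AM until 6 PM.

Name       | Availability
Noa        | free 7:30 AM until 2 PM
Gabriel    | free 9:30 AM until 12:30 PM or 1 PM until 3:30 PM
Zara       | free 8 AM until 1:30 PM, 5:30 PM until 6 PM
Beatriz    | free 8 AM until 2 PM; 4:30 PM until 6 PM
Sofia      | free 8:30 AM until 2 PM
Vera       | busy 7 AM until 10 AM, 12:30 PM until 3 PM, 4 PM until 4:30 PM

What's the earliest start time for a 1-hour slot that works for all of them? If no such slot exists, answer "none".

10:00

Noa free: 07:30-14:00.
Gabriel free: 09:30-12:30, 13:00-15:30.
Zara free: 08:00-13:30, 17:30-18:00.
Beatriz free: 08:00-14:00, 16:30-18:00.
Sofia free: 08:30-14:00.
Vera free: 10:00-12:30, 15:00-16:00, 16:30-18:00 (invert busy blocks within the working day).
Noa ∩ Gabriel: 09:30-12:30, 13:00-14:00.
Noa ∩ Gabriel ∩ Zara: 09:30-12:30, 13:00-13:30.
Noa ∩ Gabriel ∩ Zara ∩ Beatriz: 09:30-12:30, 13:00-13:30.
Noa ∩ Gabriel ∩ Zara ∩ Beatriz ∩ Sofia: 09:30-12:30, 13:00-13:30.
Noa ∩ Gabriel ∩ Zara ∩ Beatriz ∩ Sofia ∩ Vera: 10:00-12:30.
So the common availability across everyone is 10:00-12:30.
The first common window of at least 60 minutes is 10:00-12:30, so the earliest start is 10:00.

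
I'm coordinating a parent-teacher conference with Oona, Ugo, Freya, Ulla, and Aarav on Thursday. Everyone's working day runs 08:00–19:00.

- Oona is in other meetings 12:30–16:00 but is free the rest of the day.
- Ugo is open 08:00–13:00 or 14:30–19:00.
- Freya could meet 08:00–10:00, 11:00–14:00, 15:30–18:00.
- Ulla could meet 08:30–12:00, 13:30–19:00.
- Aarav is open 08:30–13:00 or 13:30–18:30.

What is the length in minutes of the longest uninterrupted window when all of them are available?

120

Oona free: 08:00-12:30, 16:00-19:00 (invert busy blocks within the working day).
Ugo free: 08:00-13:00, 14:30-19:00.
Freya free: 08:00-10:00, 11:00-14:00, 15:30-18:00.
Ulla free: 08:30-12:00, 13:30-19:00.
Aarav free: 08:30-13:00, 13:30-18:30.
Oona ∩ Ugo: 08:00-12:30, 16:00-19:00.
Oona ∩ Ugo ∩ Freya: 08:00-10:00, 11:00-12:30, 16:00-18:00.
Oona ∩ Ugo ∩ Freya ∩ Ulla: 08:30-10:00, 11:00-12:00, 16:00-18:00.
Oona ∩ Ugo ∩ Freya ∩ Ulla ∩ Aarav: 08:30-10:00, 11:00-12:00, 16:00-18:00.
The longest is 16:00-18:00 at 120 minutes.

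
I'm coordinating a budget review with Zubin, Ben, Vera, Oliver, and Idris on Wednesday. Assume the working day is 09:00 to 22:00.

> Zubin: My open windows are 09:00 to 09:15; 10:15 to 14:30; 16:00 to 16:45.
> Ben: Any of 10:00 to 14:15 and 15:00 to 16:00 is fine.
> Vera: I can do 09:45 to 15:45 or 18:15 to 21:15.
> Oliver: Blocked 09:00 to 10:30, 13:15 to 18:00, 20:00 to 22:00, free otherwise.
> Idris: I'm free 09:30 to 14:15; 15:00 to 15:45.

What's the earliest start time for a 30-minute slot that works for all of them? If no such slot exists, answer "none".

10:30

Zubin free: 09:00-09:15, 10:15-14:30, 16:00-16:45.
Ben free: 10:00-14:15, 15:00-16:00.
Vera free: 09:45-15:45, 18:15-21:15.
Oliver free: 10:30-13:15, 18:00-20:00 (invert busy blocks within the working day).
Idris free: 09:30-14:15, 15:00-15:45.
Zubin ∩ Ben: 10:15-14:15.
Zubin ∩ Ben ∩ Vera: 10:15-14:15.
Zubin ∩ Ben ∩ Vera ∩ Oliver: 10:30-13:15.
Zubin ∩ Ben ∩ Vera ∩ Oliver ∩ Idris: 10:30-13:15.
The first common window of at least 30 minutes is 10:30-13:15, so the earliest start is 10:30.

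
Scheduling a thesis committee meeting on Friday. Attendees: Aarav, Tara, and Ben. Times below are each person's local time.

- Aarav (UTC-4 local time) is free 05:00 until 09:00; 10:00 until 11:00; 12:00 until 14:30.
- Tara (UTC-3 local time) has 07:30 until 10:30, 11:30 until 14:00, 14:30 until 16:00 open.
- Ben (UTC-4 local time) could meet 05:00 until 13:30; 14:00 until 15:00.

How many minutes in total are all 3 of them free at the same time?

270

Aarav in UTC: 09:00-13:00, 14:00-15:00, 16:00-18:30 (add 4h to convert from UTC-4).
Tara in UTC: 10:30-13:30, 14:30-17:00, 17:30-19:00 (add 3h to convert from UTC-3).
Ben in UTC: 09:00-17:30, 18:00-19:00 (add 4h to convert from UTC-4).
Aarav ∩ Tara: 10:30-13:00, 14:30-15:00, 16:00-17:00, 17:30-18:30.
Aarav ∩ Tara ∩ Ben: 10:30-13:00, 14:30-15:00, 16:00-17:00, 18:00-18:30.
Summing the common windows: 150 + 30 + 60 + 30 = 270 minutes.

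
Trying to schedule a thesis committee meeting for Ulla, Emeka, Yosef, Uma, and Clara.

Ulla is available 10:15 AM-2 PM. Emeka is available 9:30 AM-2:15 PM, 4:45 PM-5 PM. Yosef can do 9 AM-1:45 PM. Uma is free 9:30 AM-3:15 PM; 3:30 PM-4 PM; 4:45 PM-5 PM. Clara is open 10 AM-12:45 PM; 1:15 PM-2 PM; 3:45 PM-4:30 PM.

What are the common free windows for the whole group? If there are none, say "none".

10:15-12:45, 13:15-13:45

Ulla ∩ Emeka: 10:15-14:00.
Ulla ∩ Emeka ∩ Yosef: 10:15-13:45.
Ulla ∩ Emeka ∩ Yosef ∩ Uma: 10:15-13:45.
Ulla ∩ Emeka ∩ Yosef ∩ Uma ∩ Clara: 10:15-12:45, 13:15-13:45.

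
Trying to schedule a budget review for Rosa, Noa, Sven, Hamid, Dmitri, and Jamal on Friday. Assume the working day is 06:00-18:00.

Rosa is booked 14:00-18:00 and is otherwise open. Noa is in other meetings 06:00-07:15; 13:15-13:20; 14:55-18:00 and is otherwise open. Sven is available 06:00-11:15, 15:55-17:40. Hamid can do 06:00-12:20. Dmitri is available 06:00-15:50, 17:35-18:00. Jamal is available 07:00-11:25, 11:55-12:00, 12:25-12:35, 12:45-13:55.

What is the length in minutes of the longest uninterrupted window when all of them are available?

240

Rosa free: 06:00-14:00 (invert busy blocks within the working day).
Noa free: 07:15-13:15, 13:20-14:55 (invert busy blocks within the working day).
Sven free: 06:00-11:15, 15:55-17:40.
Hamid free: 06:00-12:20.
Dmitri free: 06:00-15:50, 17:35-18:00.
Jamal free: 07:00-11:25, 11:55-12:00, 12:25-12:35, 12:45-13:55.
Rosa ∩ Noa: 07:15-13:15, 13:20-14:00.
Rosa ∩ Noa ∩ Sven: 07:15-11:15.
Rosa ∩ Noa ∩ Sven ∩ Hamid: 07:15-11:15.
Rosa ∩ Noa ∩ Sven ∩ Hamid ∩ Dmitri: 07:15-11:15.
Rosa ∩ Noa ∩ Sven ∩ Hamid ∩ Dmitri ∩ Jamal: 07:15-11:15.
The longest is 07:15-11:15 at 240 minutes.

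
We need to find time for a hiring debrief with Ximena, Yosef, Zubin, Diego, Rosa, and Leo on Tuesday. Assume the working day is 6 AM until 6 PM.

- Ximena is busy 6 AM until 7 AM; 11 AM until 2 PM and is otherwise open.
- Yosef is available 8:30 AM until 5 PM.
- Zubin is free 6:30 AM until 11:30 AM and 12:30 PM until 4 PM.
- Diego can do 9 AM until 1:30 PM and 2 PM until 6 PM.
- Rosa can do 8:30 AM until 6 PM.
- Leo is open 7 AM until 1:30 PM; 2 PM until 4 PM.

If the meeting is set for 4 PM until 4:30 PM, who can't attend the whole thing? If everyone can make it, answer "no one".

Ximena free: 07:00-11:00, 14:00-18:00 (invert busy blocks within the working day).
Yosef free: 08:30-17:00.
Zubin free: 06:30-11:30, 12:30-16:00.
Diego free: 09:00-13:30, 14:00-18:00.
Rosa free: 08:30-18:00.
Leo free: 07:00-13:30, 14:00-16:00.
Ximena: free for 16:00-16:30. Yosef: free for 16:00-16:30. Zubin: not fully free for 16:00-16:30. Diego: free for 16:00-16:30. Rosa: free for 16:00-16:30. Leo: not fully free for 16:00-16:30.

Leo, Zubin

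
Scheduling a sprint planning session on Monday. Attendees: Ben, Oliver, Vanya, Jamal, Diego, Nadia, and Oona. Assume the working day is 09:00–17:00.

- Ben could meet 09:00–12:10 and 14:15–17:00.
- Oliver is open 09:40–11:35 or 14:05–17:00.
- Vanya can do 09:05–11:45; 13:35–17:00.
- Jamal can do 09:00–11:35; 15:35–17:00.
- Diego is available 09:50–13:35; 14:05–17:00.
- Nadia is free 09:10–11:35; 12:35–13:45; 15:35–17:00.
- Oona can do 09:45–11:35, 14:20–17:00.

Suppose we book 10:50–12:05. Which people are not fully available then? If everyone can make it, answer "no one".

Jamal, Nadia, Oliver, Oona, Vanya

Ben: free for 10:50-12:05. Oliver: not fully free for 10:50-12:05. Vanya: not fully free for 10:50-12:05. Jamal: not fully free for 10:50-12:05. Diego: free for 10:50-12:05. Nadia: not fully free for 10:50-12:05. Oona: not fully free for 10:50-12:05.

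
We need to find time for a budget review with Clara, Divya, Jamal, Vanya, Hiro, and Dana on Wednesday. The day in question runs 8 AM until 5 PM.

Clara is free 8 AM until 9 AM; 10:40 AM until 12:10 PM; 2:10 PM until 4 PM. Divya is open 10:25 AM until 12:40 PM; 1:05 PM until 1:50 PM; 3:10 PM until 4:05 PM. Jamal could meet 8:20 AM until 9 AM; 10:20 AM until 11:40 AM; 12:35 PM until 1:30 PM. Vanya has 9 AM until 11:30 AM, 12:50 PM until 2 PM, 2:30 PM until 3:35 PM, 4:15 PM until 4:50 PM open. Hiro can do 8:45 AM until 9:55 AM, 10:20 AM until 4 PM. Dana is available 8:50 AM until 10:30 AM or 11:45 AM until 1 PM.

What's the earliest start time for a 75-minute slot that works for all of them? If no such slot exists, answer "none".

Clara ∩ Divya: 10:40-12:10, 15:10-16:00.
Clara ∩ Divya ∩ Jamal: 10:40-11:40.
Clara ∩ Divya ∩ Jamal ∩ Vanya: 10:40-11:30.
Clara ∩ Divya ∩ Jamal ∩ Vanya ∩ Hiro: 10:40-11:30.
Clara ∩ Divya ∩ Jamal ∩ Vanya ∩ Hiro ∩ Dana: ∅.
There is no time when everyone is free.
No common window is at least 75 minutes long.

none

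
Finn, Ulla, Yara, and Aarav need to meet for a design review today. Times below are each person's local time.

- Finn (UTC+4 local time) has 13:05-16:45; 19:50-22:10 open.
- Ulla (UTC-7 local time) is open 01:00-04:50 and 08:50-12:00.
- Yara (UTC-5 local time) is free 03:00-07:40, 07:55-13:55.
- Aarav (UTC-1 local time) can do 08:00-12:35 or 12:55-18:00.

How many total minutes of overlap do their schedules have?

Finn in UTC: 09:05-12:45, 15:50-18:10 (subtract 4h to convert from UTC+4).
Ulla in UTC: 08:00-11:50, 15:50-19:00 (add 7h to convert from UTC-7).
Yara in UTC: 08:00-12:40, 12:55-18:55 (add 5h to convert from UTC-5).
Aarav in UTC: 09:00-13:35, 13:55-19:00 (add 1h to convert from UTC-1).
Finn ∩ Ulla: 09:05-11:50, 15:50-18:10.
Finn ∩ Ulla ∩ Yara: 09:05-11:50, 15:50-18:10.
Finn ∩ Ulla ∩ Yara ∩ Aarav: 09:05-11:50, 15:50-18:10.
Summing the common windows: 165 + 140 = 305 minutes.

305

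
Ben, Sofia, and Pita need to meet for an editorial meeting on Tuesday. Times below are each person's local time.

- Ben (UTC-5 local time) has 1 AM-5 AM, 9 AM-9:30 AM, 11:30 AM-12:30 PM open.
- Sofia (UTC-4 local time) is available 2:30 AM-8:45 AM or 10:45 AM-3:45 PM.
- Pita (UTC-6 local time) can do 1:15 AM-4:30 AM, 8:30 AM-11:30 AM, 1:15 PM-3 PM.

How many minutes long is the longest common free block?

165

Ben in UTC: 06:00-10:00, 14:00-14:30, 16:30-17:30 (add 5h to convert from UTC-5).
Sofia in UTC: 06:30-12:45, 14:45-19:45 (add 4h to convert from UTC-4).
Pita in UTC: 07:15-10:30, 14:30-17:30, 19:15-21:00 (add 6h to convert from UTC-6).
Ben ∩ Sofia: 06:30-10:00, 16:30-17:30.
Ben ∩ Sofia ∩ Pita: 07:15-10:00, 16:30-17:30.
The longest is 07:15-10:00 at 165 minutes.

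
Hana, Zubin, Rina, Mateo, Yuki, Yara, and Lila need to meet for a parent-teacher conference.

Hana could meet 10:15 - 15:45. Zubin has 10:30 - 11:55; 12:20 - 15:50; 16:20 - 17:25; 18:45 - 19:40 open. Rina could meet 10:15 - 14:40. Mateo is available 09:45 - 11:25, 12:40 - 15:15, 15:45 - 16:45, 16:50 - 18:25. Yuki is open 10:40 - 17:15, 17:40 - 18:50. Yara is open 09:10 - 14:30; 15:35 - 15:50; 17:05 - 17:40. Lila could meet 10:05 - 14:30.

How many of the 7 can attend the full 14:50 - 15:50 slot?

2

Zubin and Yuki can make the full 14:50-15:50 slot — that's 2.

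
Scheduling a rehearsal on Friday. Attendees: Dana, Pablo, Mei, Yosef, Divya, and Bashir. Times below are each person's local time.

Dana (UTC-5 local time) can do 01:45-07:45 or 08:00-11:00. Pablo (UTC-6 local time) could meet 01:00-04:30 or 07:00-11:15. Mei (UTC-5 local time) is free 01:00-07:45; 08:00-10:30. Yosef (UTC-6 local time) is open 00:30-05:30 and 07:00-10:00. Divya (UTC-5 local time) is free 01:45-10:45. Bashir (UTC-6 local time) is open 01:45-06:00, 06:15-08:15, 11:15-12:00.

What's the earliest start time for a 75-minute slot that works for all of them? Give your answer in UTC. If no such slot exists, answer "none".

Dana in UTC: 06:45-12:45, 13:00-16:00 (add 5h to convert from UTC-5).
Pablo in UTC: 07:00-10:30, 13:00-17:15 (add 6h to convert from UTC-6).
Mei in UTC: 06:00-12:45, 13:00-15:30 (add 5h to convert from UTC-5).
Yosef in UTC: 06:30-11:30, 13:00-16:00 (add 6h to convert from UTC-6).
Divya in UTC: 06:45-15:45 (add 5h to convert from UTC-5).
Bashir in UTC: 07:45-12:00, 12:15-14:15, 17:15-18:00 (add 6h to convert from UTC-6).
Dana ∩ Pablo: 07:00-10:30, 13:00-16:00.
Dana ∩ Pablo ∩ Mei: 07:00-10:30, 13:00-15:30.
Dana ∩ Pablo ∩ Mei ∩ Yosef: 07:00-10:30, 13:00-15:30.
Dana ∩ Pablo ∩ Mei ∩ Yosef ∩ Divya: 07:00-10:30, 13:00-15:30.
Dana ∩ Pablo ∩ Mei ∩ Yosef ∩ Divya ∩ Bashir: 07:45-10:30, 13:00-14:15.
Those are the intersection windows.
The first common window of at least 75 minutes is 07:45-10:30, so the earliest start is 07:45.

07:45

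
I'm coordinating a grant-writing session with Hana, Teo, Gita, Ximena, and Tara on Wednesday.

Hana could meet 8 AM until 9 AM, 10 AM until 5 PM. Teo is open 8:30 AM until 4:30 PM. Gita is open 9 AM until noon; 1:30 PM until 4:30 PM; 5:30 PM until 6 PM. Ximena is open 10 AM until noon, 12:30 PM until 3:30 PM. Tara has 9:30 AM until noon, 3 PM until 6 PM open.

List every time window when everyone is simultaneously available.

10:00-12:00, 15:00-15:30

Hana ∩ Teo: 08:30-09:00, 10:00-16:30.
Hana ∩ Teo ∩ Gita: 10:00-12:00, 13:30-16:30.
Hana ∩ Teo ∩ Gita ∩ Ximena: 10:00-12:00, 13:30-15:30.
Hana ∩ Teo ∩ Gita ∩ Ximena ∩ Tara: 10:00-12:00, 15:00-15:30.
Those are the intersection windows.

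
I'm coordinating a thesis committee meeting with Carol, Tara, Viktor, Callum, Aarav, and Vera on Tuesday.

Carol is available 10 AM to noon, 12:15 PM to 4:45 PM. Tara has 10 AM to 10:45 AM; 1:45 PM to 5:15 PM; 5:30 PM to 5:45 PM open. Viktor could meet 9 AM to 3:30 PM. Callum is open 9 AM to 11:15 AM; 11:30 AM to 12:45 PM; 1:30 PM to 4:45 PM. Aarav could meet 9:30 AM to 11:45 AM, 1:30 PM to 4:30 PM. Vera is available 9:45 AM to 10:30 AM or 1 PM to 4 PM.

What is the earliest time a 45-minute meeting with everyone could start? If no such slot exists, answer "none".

Carol ∩ Tara: 10:00-10:45, 13:45-16:45.
Carol ∩ Tara ∩ Viktor: 10:00-10:45, 13:45-15:30.
Carol ∩ Tara ∩ Viktor ∩ Callum: 10:00-10:45, 13:45-15:30.
Carol ∩ Tara ∩ Viktor ∩ Callum ∩ Aarav: 10:00-10:45, 13:45-15:30.
Carol ∩ Tara ∩ Viktor ∩ Callum ∩ Aarav ∩ Vera: 10:00-10:30, 13:45-15:30.
The first common window of at least 45 minutes is 13:45-15:30, so the earliest start is 13:45.

13:45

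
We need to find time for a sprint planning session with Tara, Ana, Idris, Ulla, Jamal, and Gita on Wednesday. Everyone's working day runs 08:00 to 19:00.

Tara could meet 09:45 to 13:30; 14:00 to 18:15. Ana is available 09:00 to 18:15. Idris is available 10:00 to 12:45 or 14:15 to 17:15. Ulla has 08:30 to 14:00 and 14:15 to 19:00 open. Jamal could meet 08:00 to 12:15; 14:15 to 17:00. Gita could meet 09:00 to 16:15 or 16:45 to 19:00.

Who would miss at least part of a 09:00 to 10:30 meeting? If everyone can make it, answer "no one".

Idris, Tara

Tara: not fully free for 09:00-10:30. Ana: free for 09:00-10:30. Idris: not fully free for 09:00-10:30. Ulla: free for 09:00-10:30. Jamal: free for 09:00-10:30. Gita: free for 09:00-10:30.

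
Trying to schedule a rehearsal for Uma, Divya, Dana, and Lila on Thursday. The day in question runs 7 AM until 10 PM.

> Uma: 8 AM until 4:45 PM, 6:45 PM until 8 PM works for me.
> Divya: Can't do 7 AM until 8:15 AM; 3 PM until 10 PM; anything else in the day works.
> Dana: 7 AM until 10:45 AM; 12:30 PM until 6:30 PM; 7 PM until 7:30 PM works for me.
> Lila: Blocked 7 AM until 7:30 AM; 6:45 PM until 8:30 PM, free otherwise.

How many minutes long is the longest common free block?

150

Uma free: 08:00-16:45, 18:45-20:00.
Divya free: 08:15-15:00 (invert busy blocks within the working day).
Dana free: 07:00-10:45, 12:30-18:30, 19:00-19:30.
Lila free: 07:30-18:45, 20:30-22:00 (invert busy blocks within the working day).
Uma ∩ Divya: 08:15-15:00.
Uma ∩ Divya ∩ Dana: 08:15-10:45, 12:30-15:00.
Uma ∩ Divya ∩ Dana ∩ Lila: 08:15-10:45, 12:30-15:00.
The longest is 08:15-10:45 at 150 minutes.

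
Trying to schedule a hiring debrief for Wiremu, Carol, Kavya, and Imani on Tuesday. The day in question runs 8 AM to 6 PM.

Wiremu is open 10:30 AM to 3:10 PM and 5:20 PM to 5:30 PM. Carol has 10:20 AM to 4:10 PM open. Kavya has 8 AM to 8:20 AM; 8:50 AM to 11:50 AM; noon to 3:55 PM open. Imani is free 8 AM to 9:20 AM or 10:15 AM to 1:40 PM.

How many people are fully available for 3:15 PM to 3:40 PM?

2

Carol and Kavya can make the full 15:15-15:40 slot — that's 2.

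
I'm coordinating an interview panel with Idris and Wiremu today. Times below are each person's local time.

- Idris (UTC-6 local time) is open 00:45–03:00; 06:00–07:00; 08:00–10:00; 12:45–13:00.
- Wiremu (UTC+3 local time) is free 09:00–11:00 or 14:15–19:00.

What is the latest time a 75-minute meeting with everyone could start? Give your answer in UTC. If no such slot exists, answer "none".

14:45

Idris in UTC: 06:45-09:00, 12:00-13:00, 14:00-16:00, 18:45-19:00 (add 6h to convert from UTC-6).
Wiremu in UTC: 06:00-08:00, 11:15-16:00 (subtract 3h to convert from UTC+3).
Idris ∩ Wiremu: 06:45-08:00, 12:00-13:00, 14:00-16:00.
The last common window of at least 75 minutes is 14:00-16:00; a 75-minute meeting can start as late as 14:45 and still end by 16:00.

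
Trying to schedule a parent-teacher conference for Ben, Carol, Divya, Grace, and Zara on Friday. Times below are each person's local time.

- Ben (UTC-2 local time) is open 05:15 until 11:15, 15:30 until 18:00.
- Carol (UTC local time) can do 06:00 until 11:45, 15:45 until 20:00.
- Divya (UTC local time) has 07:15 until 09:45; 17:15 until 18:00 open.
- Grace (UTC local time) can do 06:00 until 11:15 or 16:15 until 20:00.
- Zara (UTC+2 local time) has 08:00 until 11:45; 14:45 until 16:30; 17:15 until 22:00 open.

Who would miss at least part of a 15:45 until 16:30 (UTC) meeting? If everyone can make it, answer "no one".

Ben in UTC: 07:15-13:15, 17:30-20:00 (add 2h to convert from UTC-2).
Carol in UTC: 06:00-11:45, 15:45-20:00.
Divya in UTC: 07:15-09:45, 17:15-18:00.
Grace in UTC: 06:00-11:15, 16:15-20:00.
Zara in UTC: 06:00-09:45, 12:45-14:30, 15:15-20:00 (subtract 2h to convert from UTC+2).
Ben: not fully free for 15:45-16:30. Carol: free for 15:45-16:30. Divya: not fully free for 15:45-16:30. Grace: not fully free for 15:45-16:30. Zara: free for 15:45-16:30.

Ben, Divya, Grace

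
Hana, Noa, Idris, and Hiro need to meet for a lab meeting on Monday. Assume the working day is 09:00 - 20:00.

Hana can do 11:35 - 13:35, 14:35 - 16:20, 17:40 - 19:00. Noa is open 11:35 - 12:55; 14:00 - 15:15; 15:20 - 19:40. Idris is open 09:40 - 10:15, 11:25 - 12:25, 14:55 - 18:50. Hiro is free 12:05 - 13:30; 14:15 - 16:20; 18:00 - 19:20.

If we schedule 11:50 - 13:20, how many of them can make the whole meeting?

Hana can make the full 11:50-13:20 slot — that's 1.

1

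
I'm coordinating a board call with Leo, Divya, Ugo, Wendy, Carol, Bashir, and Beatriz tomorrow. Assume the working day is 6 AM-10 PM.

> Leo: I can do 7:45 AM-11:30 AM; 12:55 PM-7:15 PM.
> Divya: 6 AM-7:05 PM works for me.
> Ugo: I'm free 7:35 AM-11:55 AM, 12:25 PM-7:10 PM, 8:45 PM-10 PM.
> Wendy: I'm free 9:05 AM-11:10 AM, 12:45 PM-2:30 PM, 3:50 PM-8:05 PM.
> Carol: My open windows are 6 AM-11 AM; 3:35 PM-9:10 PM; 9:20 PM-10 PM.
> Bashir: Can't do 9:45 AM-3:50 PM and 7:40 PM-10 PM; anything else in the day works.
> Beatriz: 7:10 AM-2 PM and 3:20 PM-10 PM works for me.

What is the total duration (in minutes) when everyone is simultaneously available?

Leo free: 07:45-11:30, 12:55-19:15.
Divya free: 06:00-19:05.
Ugo free: 07:35-11:55, 12:25-19:10, 20:45-22:00.
Wendy free: 09:05-11:10, 12:45-14:30, 15:50-20:05.
Carol free: 06:00-11:00, 15:35-21:10, 21:20-22:00.
Bashir free: 06:00-09:45, 15:50-19:40 (invert busy blocks within the working day).
Beatriz free: 07:10-14:00, 15:20-22:00.
Leo ∩ Divya: 07:45-11:30, 12:55-19:05.
Leo ∩ Divya ∩ Ugo: 07:45-11:30, 12:55-19:05.
Leo ∩ Divya ∩ Ugo ∩ Wendy: 09:05-11:10, 12:55-14:30, 15:50-19:05.
Leo ∩ Divya ∩ Ugo ∩ Wendy ∩ Carol: 09:05-11:00, 15:50-19:05.
Leo ∩ Divya ∩ Ugo ∩ Wendy ∩ Carol ∩ Bashir: 09:05-09:45, 15:50-19:05.
Leo ∩ Divya ∩ Ugo ∩ Wendy ∩ Carol ∩ Bashir ∩ Beatriz: 09:05-09:45, 15:50-19:05.
Those are the intersection windows.
Summing the common windows: 40 + 195 = 235 minutes.

235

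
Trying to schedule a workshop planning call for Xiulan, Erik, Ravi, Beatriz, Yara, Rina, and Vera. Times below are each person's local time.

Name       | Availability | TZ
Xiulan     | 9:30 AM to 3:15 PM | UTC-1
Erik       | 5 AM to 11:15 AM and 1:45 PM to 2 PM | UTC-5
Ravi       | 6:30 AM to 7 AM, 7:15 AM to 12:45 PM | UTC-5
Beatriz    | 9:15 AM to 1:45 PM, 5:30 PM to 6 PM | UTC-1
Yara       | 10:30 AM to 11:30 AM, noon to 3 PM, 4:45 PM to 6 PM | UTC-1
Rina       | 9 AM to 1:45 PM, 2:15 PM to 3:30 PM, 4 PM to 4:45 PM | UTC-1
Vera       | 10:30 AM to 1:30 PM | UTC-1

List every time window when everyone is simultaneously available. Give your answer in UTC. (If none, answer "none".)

Xiulan in UTC: 10:30-16:15 (add 1h to convert from UTC-1).
Erik in UTC: 10:00-16:15, 18:45-19:00 (add 5h to convert from UTC-5).
Ravi in UTC: 11:30-12:00, 12:15-17:45 (add 5h to convert from UTC-5).
Beatriz in UTC: 10:15-14:45, 18:30-19:00 (add 1h to convert from UTC-1).
Yara in UTC: 11:30-12:30, 13:00-16:00, 17:45-19:00 (add 1h to convert from UTC-1).
Rina in UTC: 10:00-14:45, 15:15-16:30, 17:00-17:45 (add 1h to convert from UTC-1).
Vera in UTC: 11:30-14:30 (add 1h to convert from UTC-1).
Xiulan ∩ Erik: 10:30-16:15.
Xiulan ∩ Erik ∩ Ravi: 11:30-12:00, 12:15-16:15.
Xiulan ∩ Erik ∩ Ravi ∩ Beatriz: 11:30-12:00, 12:15-14:45.
Xiulan ∩ Erik ∩ Ravi ∩ Beatriz ∩ Yara: 11:30-12:00, 12:15-12:30, 13:00-14:45.
Xiulan ∩ Erik ∩ Ravi ∩ Beatriz ∩ Yara ∩ Rina: 11:30-12:00, 12:15-12:30, 13:00-14:45.
Xiulan ∩ Erik ∩ Ravi ∩ Beatriz ∩ Yara ∩ Rina ∩ Vera: 11:30-12:00, 12:15-12:30, 13:00-14:30.

11:30-12:00, 12:15-12:30, 13:00-14:30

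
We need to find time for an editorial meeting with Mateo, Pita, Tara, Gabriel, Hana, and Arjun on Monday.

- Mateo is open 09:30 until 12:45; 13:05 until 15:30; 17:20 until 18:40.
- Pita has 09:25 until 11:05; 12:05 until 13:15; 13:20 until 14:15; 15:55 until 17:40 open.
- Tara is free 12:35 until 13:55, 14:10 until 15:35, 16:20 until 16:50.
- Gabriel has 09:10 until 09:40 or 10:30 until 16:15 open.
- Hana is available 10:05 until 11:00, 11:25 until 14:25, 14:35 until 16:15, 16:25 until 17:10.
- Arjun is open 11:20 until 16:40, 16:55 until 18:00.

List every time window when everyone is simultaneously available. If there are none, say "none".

12:35-12:45, 13:05-13:15, 13:20-13:55, 14:10-14:15

Mateo ∩ Pita: 09:30-11:05, 12:05-12:45, 13:05-13:15, 13:20-14:15, 17:20-17:40.
Mateo ∩ Pita ∩ Tara: 12:35-12:45, 13:05-13:15, 13:20-13:55, 14:10-14:15.
Mateo ∩ Pita ∩ Tara ∩ Gabriel: 12:35-12:45, 13:05-13:15, 13:20-13:55, 14:10-14:15.
Mateo ∩ Pita ∩ Tara ∩ Gabriel ∩ Hana: 12:35-12:45, 13:05-13:15, 13:20-13:55, 14:10-14:15.
Mateo ∩ Pita ∩ Tara ∩ Gabriel ∩ Hana ∩ Arjun: 12:35-12:45, 13:05-13:15, 13:20-13:55, 14:10-14:15.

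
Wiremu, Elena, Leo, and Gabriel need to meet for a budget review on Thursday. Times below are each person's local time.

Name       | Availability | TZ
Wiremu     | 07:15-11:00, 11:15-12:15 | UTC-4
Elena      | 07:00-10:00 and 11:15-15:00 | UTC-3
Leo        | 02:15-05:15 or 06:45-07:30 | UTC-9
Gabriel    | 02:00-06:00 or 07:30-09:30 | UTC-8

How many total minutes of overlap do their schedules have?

135

Wiremu in UTC: 11:15-15:00, 15:15-16:15 (add 4h to convert from UTC-4).
Elena in UTC: 10:00-13:00, 14:15-18:00 (add 3h to convert from UTC-3).
Leo in UTC: 11:15-14:15, 15:45-16:30 (add 9h to convert from UTC-9).
Gabriel in UTC: 10:00-14:00, 15:30-17:30 (add 8h to convert from UTC-8).
Wiremu ∩ Elena: 11:15-13:00, 14:15-15:00, 15:15-16:15.
Wiremu ∩ Elena ∩ Leo: 11:15-13:00, 15:45-16:15.
Wiremu ∩ Elena ∩ Leo ∩ Gabriel: 11:15-13:00, 15:45-16:15.
Summing the common windows: 105 + 30 = 135 minutes.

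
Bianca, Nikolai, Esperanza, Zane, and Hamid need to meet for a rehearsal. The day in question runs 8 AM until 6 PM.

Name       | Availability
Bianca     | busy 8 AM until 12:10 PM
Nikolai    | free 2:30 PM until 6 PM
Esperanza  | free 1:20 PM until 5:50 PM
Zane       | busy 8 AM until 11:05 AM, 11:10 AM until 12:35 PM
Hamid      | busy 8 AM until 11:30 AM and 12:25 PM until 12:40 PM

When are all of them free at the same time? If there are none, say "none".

Bianca free: 12:10-18:00 (invert busy blocks within the working day).
Nikolai free: 14:30-18:00.
Esperanza free: 13:20-17:50.
Zane free: 11:05-11:10, 12:35-18:00 (invert busy blocks within the working day).
Hamid free: 11:30-12:25, 12:40-18:00 (invert busy blocks within the working day).
Bianca ∩ Nikolai: 14:30-18:00.
Bianca ∩ Nikolai ∩ Esperanza: 14:30-17:50.
Bianca ∩ Nikolai ∩ Esperanza ∩ Zane: 14:30-17:50.
Bianca ∩ Nikolai ∩ Esperanza ∩ Zane ∩ Hamid: 14:30-17:50.
So the common availability across everyone is 14:30-17:50.

14:30-17:50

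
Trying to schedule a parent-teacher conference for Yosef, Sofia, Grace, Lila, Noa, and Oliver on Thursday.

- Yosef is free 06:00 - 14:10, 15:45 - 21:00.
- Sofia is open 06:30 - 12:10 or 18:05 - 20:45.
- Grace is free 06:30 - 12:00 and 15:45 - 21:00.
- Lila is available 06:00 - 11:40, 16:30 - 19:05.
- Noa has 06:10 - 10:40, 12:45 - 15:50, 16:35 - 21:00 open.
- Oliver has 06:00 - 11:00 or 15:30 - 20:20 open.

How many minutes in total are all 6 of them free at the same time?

310

Yosef ∩ Sofia: 06:30-12:10, 18:05-20:45.
Yosef ∩ Sofia ∩ Grace: 06:30-12:00, 18:05-20:45.
Yosef ∩ Sofia ∩ Grace ∩ Lila: 06:30-11:40, 18:05-19:05.
Yosef ∩ Sofia ∩ Grace ∩ Lila ∩ Noa: 06:30-10:40, 18:05-19:05.
Yosef ∩ Sofia ∩ Grace ∩ Lila ∩ Noa ∩ Oliver: 06:30-10:40, 18:05-19:05.
Summing the common windows: 250 + 60 = 310 minutes.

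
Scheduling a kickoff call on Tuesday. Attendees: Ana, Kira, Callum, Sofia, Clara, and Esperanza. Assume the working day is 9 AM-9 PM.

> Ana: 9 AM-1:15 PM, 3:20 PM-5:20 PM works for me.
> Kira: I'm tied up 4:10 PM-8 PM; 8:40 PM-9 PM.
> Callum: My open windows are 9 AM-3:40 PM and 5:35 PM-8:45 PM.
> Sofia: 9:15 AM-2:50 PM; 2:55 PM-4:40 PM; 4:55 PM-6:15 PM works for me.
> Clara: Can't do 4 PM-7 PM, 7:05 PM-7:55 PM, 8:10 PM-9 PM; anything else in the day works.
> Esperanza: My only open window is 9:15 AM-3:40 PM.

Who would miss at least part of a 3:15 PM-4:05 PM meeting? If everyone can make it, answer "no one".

Ana free: 09:00-13:15, 15:20-17:20.
Kira free: 09:00-16:10, 20:00-20:40 (invert busy blocks within the working day).
Callum free: 09:00-15:40, 17:35-20:45.
Sofia free: 09:15-14:50, 14:55-16:40, 16:55-18:15.
Clara free: 09:00-16:00, 19:00-19:05, 19:55-20:10 (invert busy blocks within the working day).
Esperanza free: 09:15-15:40.
Ana: not fully free for 15:15-16:05. Kira: free for 15:15-16:05. Callum: not fully free for 15:15-16:05. Sofia: free for 15:15-16:05. Clara: not fully free for 15:15-16:05. Esperanza: not fully free for 15:15-16:05.

Ana, Callum, Clara, Esperanza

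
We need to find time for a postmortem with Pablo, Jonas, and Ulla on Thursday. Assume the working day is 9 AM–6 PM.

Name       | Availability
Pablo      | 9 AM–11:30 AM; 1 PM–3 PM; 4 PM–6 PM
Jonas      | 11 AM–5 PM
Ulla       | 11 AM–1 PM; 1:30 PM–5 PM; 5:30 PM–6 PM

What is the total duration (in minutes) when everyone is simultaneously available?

180

Pablo ∩ Jonas: 11:00-11:30, 13:00-15:00, 16:00-17:00.
Pablo ∩ Jonas ∩ Ulla: 11:00-11:30, 13:30-15:00, 16:00-17:00.
Summing the common windows: 30 + 90 + 60 = 180 minutes.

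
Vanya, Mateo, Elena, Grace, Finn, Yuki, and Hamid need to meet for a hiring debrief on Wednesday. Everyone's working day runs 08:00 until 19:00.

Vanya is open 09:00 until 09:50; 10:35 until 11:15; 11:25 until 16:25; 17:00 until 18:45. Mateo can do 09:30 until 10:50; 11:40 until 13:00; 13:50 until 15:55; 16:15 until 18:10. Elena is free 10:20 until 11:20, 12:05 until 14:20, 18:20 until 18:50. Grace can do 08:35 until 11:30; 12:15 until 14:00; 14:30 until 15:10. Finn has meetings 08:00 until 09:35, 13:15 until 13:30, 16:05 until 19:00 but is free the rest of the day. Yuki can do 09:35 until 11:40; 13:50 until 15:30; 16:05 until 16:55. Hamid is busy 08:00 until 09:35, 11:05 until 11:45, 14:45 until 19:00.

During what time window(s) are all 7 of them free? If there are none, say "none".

10:35-10:50, 13:50-14:00

Vanya free: 09:00-09:50, 10:35-11:15, 11:25-16:25, 17:00-18:45.
Mateo free: 09:30-10:50, 11:40-13:00, 13:50-15:55, 16:15-18:10.
Elena free: 10:20-11:20, 12:05-14:20, 18:20-18:50.
Grace free: 08:35-11:30, 12:15-14:00, 14:30-15:10.
Finn free: 09:35-13:15, 13:30-16:05 (invert busy blocks within the working day).
Yuki free: 09:35-11:40, 13:50-15:30, 16:05-16:55.
Hamid free: 09:35-11:05, 11:45-14:45 (invert busy blocks within the working day).
Vanya ∩ Mateo: 09:30-09:50, 10:35-10:50, 11:40-13:00, 13:50-15:55, 16:15-16:25, 17:00-18:10.
Vanya ∩ Mateo ∩ Elena: 10:35-10:50, 12:05-13:00, 13:50-14:20.
Vanya ∩ Mateo ∩ Elena ∩ Grace: 10:35-10:50, 12:15-13:00, 13:50-14:00.
Vanya ∩ Mateo ∩ Elena ∩ Grace ∩ Finn: 10:35-10:50, 12:15-13:00, 13:50-14:00.
Vanya ∩ Mateo ∩ Elena ∩ Grace ∩ Finn ∩ Yuki: 10:35-10:50, 13:50-14:00.
Vanya ∩ Mateo ∩ Elena ∩ Grace ∩ Finn ∩ Yuki ∩ Hamid: 10:35-10:50, 13:50-14:00.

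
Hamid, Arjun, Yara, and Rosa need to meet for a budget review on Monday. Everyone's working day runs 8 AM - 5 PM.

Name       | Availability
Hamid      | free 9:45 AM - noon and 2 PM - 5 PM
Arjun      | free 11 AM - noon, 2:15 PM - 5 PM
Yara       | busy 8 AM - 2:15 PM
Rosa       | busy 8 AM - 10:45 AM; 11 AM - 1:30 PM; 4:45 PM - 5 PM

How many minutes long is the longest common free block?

150

Hamid free: 09:45-12:00, 14:00-17:00.
Arjun free: 11:00-12:00, 14:15-17:00.
Yara free: 14:15-17:00 (invert busy blocks within the working day).
Rosa free: 10:45-11:00, 13:30-16:45 (invert busy blocks within the working day).
Hamid ∩ Arjun: 11:00-12:00, 14:15-17:00.
Hamid ∩ Arjun ∩ Yara: 14:15-17:00.
Hamid ∩ Arjun ∩ Yara ∩ Rosa: 14:15-16:45.
So the common availability across everyone is 14:15-16:45.
The longest is 14:15-16:45 at 150 minutes.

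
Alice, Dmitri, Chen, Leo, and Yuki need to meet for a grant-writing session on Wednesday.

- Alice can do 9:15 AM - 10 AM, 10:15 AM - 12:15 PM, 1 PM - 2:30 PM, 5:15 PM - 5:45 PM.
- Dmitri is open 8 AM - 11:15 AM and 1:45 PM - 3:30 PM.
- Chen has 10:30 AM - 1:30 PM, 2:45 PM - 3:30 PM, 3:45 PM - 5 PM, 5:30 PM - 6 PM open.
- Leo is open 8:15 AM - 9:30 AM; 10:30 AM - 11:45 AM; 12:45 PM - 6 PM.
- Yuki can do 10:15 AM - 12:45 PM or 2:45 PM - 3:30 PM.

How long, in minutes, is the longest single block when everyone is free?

45

Alice ∩ Dmitri: 09:15-10:00, 10:15-11:15, 13:45-14:30.
Alice ∩ Dmitri ∩ Chen: 10:30-11:15.
Alice ∩ Dmitri ∩ Chen ∩ Leo: 10:30-11:15.
Alice ∩ Dmitri ∩ Chen ∩ Leo ∩ Yuki: 10:30-11:15.
The longest is 10:30-11:15 at 45 minutes.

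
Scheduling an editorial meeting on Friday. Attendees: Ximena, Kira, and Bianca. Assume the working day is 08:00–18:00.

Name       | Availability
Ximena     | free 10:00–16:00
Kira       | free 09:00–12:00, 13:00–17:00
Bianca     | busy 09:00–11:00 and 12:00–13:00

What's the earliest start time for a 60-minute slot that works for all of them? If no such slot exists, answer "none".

Ximena free: 10:00-16:00.
Kira free: 09:00-12:00, 13:00-17:00.
Bianca free: 08:00-09:00, 11:00-12:00, 13:00-18:00 (invert busy blocks within the working day).
Ximena ∩ Kira: 10:00-12:00, 13:00-16:00.
Ximena ∩ Kira ∩ Bianca: 11:00-12:00, 13:00-16:00.
The first common window of at least 60 minutes is 11:00-12:00, so the earliest start is 11:00.

11:00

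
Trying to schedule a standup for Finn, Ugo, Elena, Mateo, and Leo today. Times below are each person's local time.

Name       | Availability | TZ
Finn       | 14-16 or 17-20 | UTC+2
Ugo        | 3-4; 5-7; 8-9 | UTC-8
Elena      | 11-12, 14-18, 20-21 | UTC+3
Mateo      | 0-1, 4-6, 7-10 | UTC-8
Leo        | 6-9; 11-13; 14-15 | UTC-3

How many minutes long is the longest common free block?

0

Finn in UTC: 12:00-14:00, 15:00-18:00 (subtract 2h to convert from UTC+2).
Ugo in UTC: 11:00-12:00, 13:00-15:00, 16:00-17:00 (add 8h to convert from UTC-8).
Elena in UTC: 08:00-09:00, 11:00-15:00, 17:00-18:00 (subtract 3h to convert from UTC+3).
Mateo in UTC: 08:00-09:00, 12:00-14:00, 15:00-18:00 (add 8h to convert from UTC-8).
Leo in UTC: 09:00-12:00, 14:00-16:00, 17:00-18:00 (add 3h to convert from UTC-3).
Finn ∩ Ugo: 13:00-14:00, 16:00-17:00.
Finn ∩ Ugo ∩ Elena: 13:00-14:00.
Finn ∩ Ugo ∩ Elena ∩ Mateo: 13:00-14:00.
Finn ∩ Ugo ∩ Elena ∩ Mateo ∩ Leo: ∅.
There is no time when everyone is free.
No common window exists, so the longest block is 0 minutes.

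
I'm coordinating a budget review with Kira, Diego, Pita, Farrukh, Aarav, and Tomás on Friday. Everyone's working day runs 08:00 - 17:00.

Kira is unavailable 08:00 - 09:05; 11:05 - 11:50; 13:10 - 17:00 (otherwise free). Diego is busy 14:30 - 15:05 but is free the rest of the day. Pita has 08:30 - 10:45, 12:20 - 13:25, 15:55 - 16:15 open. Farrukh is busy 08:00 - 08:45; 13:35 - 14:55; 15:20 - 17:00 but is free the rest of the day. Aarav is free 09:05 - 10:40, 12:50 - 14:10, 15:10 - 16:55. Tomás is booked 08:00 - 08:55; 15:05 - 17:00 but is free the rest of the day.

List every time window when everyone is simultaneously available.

Kira free: 09:05-11:05, 11:50-13:10 (invert busy blocks within the working day).
Diego free: 08:00-14:30, 15:05-17:00 (invert busy blocks within the working day).
Pita free: 08:30-10:45, 12:20-13:25, 15:55-16:15.
Farrukh free: 08:45-13:35, 14:55-15:20 (invert busy blocks within the working day).
Aarav free: 09:05-10:40, 12:50-14:10, 15:10-16:55.
Tomás free: 08:55-15:05 (invert busy blocks within the working day).
Kira ∩ Diego: 09:05-11:05, 11:50-13:10.
Kira ∩ Diego ∩ Pita: 09:05-10:45, 12:20-13:10.
Kira ∩ Diego ∩ Pita ∩ Farrukh: 09:05-10:45, 12:20-13:10.
Kira ∩ Diego ∩ Pita ∩ Farrukh ∩ Aarav: 09:05-10:40, 12:50-13:10.
Kira ∩ Diego ∩ Pita ∩ Farrukh ∩ Aarav ∩ Tomás: 09:05-10:40, 12:50-13:10.
So the common availability across everyone is 09:05-10:40, 12:50-13:10.

09:05-10:40, 12:50-13:10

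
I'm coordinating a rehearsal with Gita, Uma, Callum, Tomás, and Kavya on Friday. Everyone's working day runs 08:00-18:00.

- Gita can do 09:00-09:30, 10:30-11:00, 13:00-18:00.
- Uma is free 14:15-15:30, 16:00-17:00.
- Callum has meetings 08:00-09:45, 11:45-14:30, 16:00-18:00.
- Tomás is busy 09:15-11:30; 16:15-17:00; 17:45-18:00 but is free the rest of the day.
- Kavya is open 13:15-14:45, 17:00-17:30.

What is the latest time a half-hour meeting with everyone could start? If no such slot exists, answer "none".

Gita free: 09:00-09:30, 10:30-11:00, 13:00-18:00.
Uma free: 14:15-15:30, 16:00-17:00.
Callum free: 09:45-11:45, 14:30-16:00 (invert busy blocks within the working day).
Tomás free: 08:00-09:15, 11:30-16:15, 17:00-17:45 (invert busy blocks within the working day).
Kavya free: 13:15-14:45, 17:00-17:30.
Gita ∩ Uma: 14:15-15:30, 16:00-17:00.
Gita ∩ Uma ∩ Callum: 14:30-15:30.
Gita ∩ Uma ∩ Callum ∩ Tomás: 14:30-15:30.
Gita ∩ Uma ∩ Callum ∩ Tomás ∩ Kavya: 14:30-14:45.
So the common availability across everyone is 14:30-14:45.
No common window is at least 30 minutes long.

none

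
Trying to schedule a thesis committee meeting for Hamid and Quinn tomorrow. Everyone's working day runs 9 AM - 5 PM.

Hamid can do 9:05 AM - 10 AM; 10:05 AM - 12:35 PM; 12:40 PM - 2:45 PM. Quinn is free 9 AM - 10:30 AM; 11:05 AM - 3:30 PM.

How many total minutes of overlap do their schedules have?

295

Hamid ∩ Quinn: 09:05-10:00, 10:05-10:30, 11:05-12:35, 12:40-14:45.
Summing the common windows: 55 + 25 + 90 + 125 = 295 minutes.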